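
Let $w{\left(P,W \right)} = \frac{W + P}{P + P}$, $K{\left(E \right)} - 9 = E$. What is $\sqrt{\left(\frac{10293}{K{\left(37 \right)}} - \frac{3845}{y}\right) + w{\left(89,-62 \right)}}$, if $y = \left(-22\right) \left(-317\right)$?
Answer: $\frac{\sqrt{45520533910779158}}{14275778} \approx 14.945$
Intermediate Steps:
$K{\left(E \right)} = 9 + E$
$w{\left(P,W \right)} = \frac{P + W}{2 P}$
$y = 6974$
$\sqrt{\left(\frac{10293}{K{\left(37 \right)}} - \frac{3845}{y}\right) + w{\left(89,-62 \right)}} = \sqrt{\left(\frac{10293}{9 + 37} - \frac{3845}{6974}\right) + \frac{89 - 62}{2 \cdot 89}} = \sqrt{\left(\frac{10293}{46} - \frac{3845}{6974}\right) + \frac{1}{2} \cdot \frac{1}{89} \cdot 27} = \sqrt{\left(10293 \cdot \frac{1}{46} - \frac{3845}{6974}\right) + \frac{27}{178}} = \sqrt{\left(\frac{10293}{46} - \frac{3845}{6974}\right) + \frac{27}{178}} = \sqrt{\frac{17901628}{80201} + \frac{27}{178}} = \sqrt{\frac{3188655211}{14275778}} = \frac{\sqrt{45520533910779158}}{14275778}$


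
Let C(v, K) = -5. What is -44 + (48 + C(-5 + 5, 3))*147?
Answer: 6277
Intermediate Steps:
-44 + (48 + C(-5 + 5, 3))*147 = -44 + (48 - 5)*147 = -44 + 43*147 = -44 + 6321 = 6277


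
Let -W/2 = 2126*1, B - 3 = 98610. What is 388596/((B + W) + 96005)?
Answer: 194298/95183 ≈ 2.0413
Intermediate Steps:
B = 98613 (B = 3 + 98610 = 98613)
W = -4252 ≈ -4252.0
388596/((B + W) + 96005) = 388596/((98613 - 4252) + 96005) = 388596/(94361 + 96005) = 388596/190366 = 388596*(1/190366) = 194298/95183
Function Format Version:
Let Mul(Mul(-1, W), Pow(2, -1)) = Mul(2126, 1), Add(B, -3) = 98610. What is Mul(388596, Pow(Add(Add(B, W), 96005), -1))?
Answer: Rational(194298, 95183) ≈ 2.0413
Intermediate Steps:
B = 98613 (B = Add(3, 98610) = 98613)
W = -4252 (W = Mul(-2, Mul(2126, 1)) = Mul(-2, 2126) = -4252)
Mul(388596, Pow(Add(Add(B, W), 96005), -1)) = Mul(388596, Pow(Add(Add(98613, -4252), 96005), -1)) = Mul(388596, Pow(Add(94361, 96005), -1)) = Mul(388596, Pow(190366, -1)) = Mul(388596, Rational(1, 190366)) = Rational(194298, 95183)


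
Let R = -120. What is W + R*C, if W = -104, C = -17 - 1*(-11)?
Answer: 616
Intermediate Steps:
C = -6 (C = -17 + 11 = -6)
W + R*C = -104 - 120*(-6) = -104 + 720 = 616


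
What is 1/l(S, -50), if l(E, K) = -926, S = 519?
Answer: -1/926 ≈ -0.0010799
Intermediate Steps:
1/l(S, -50) = 1/(-926) = -1/926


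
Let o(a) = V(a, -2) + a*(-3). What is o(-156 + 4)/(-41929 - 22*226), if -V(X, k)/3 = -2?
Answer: -462/46901 ≈ -0.0098505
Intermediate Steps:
V(X, k) = 6 (V(X, k) = -3*(-2) = 6)
o(a) = 6 - 3*a (o(a) = 6 + a*(-3) = 6 - 3*a)
o(-156 + 4)/(-41929 - 22*226) = (6 - 3*(-156 + 4))/(-41929 - 22*226) = (6 - 3*(-152))/(-41929 - 1*4972) = (6 + 456)/(-41929 - 4972) = 462/(-46901) = 462*(-1/46901) = -462/46901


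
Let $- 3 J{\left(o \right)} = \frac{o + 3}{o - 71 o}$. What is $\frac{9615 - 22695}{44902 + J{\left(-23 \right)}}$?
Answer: $- \frac{1579410}{5421917} \approx -0.2913$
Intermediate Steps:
$J{\left(o \right)} = \frac{3 + o}{210 o}$ ($J{\left(o \right)} = - \frac{\left(o + 3\right) \frac{1}{o - 71 o}}{3} = - \frac{\left(3 + o\right) \frac{1}{\left(-70\right) o}}{3} = - \frac{\left(3 + o\right) \left(- \frac{1}{70 o}\right)}{3} = - \frac{\left(- \frac{1}{70}\right) \frac{1}{o} \left(3 + o\right)}{3} = \frac{3 + o}{210 o}$)
$\frac{9615 - 22695}{44902 + J{\left(-23 \right)}} = \frac{9615 - 22695}{44902 + \frac{3 - 23}{210 \left(-23\right)}} = - \frac{13080}{44902 + \frac{1}{210} \left(- \frac{1}{23}\right) \left(-20\right)} = - \frac{13080}{44902 + \frac{2}{483}} = - \frac{13080}{\frac{21687668}{483}} = \left(-13080\right) \frac{483}{21687668} = - \frac{1579410}{5421917}$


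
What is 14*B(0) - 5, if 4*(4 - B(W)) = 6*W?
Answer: 51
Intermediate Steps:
B(W) = 4 - 3*W/2
14*B(0) - 5 = 14*(4 - 3/2*0) - 5 = 14*(4 + 0) - 5 = 14*4 - 5 = 56 - 5 = 51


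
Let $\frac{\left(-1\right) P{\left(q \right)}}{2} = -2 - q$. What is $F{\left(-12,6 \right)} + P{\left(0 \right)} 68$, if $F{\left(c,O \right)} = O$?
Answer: $278$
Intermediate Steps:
$P{\left(q \right)} = 4 + 2 q$ ($P{\left(q \right)} = - 2 \left(-2 - q\right) = 4 + 2 q$)
$F{\left(-12,6 \right)} + P{\left(0 \right)} 68 = 6 + \left(4 + 2 \cdot 0\right) 68 = 6 + \left(4 + 0\right) 68 = 6 + 4 \cdot 68 = 6 + 272 = 278$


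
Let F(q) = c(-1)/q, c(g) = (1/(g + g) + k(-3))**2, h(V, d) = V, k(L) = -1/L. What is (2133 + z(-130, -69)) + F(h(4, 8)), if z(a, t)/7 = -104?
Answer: 202321/144 ≈ 1405.0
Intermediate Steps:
z(a, t) = -728 (z(a, t) = 7*(-104) = -728)
c(g) = (1/3 + 1/(2*g))**2 (c(g) = (1/(g + g) - 1/(-3))**2 = (1/(2*g) - 1*(-1/3))**2 = (1/(2*g) + 1/3)**2 = (1/3 + 1/(2*g))**2)
F(q) = 1/(36*q) (F(q) = ((1/36)*(3 + 2*(-1))**2/(-1)**2)/q = ((1/36)*1*(3 - 2)**2)/q = ((1/36)*1*1**2)/q = ((1/36)*1*1)/q = 1/(36*q))
(2133 + z(-130, -69)) + F(h(4, 8)) = (2133 - 728) + (1/36)/4 = 1405 + (1/36)*(1/4) = 1405 + 1/144 = 202321/144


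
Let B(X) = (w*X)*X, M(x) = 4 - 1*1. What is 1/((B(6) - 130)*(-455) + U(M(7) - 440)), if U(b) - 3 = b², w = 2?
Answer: 1/217362 ≈ 4.6006e-6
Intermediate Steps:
M(x) = 3 (M(x) = 4 - 1 = 3)
B(X) = 2*X² (B(X) = (2*X)*X = 2*X²)
U(b) = 3 + b²
1/((B(6) - 130)*(-455) + U(M(7) - 440)) = 1/((2*6² - 130)*(-455) + (3 + (3 - 440)²)) = 1/((2*36 - 130)*(-455) + (3 + (-437)²)) = 1/((72 - 130)*(-455) + (3 + 190969)) = 1/(-58*(-455) + 190972) = 1/(26390 + 190972) = 1/217362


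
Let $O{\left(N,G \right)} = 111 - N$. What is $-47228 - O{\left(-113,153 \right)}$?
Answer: $-47452$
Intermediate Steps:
$-47228 - O{\left(-113,153 \right)} = -47228 - \left(111 - -113\right) = -47228 - \left(111 + 113\right) = -47228 - 224 = -47452$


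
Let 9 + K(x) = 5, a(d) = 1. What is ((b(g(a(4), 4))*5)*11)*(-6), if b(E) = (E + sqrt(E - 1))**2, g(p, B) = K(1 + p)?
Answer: -3630 + 2640*I*sqrt(5) ≈ -3630.0 + 5903.2*I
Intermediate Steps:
K(x) = -4 (K(x) = -9 + 5 = -4)
g(p, B) = -4
b(E) = (E + sqrt(-1 + E))**2
((b(g(a(4), 4))*5)*11)*(-6) = (((-4 + sqrt(-1 - 4))**2*5)*11)*(-6) = (((-4 + sqrt(-5))**2*5)*11)*(-6) = (((-4 + I*sqrt(5))**2*5)*11)*(-6) = ((5*(-4 + I*sqrt(5))**2)*11)*(-6) = (55*(-4 + I*sqrt(5))**2)*(-6) = -330*(-4 + I*sqrt(5))**2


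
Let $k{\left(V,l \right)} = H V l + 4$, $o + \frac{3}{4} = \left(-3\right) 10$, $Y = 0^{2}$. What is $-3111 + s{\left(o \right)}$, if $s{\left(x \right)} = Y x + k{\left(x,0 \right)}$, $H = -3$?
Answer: $-3107$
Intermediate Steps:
$Y = 0$
$o = - \frac{123}{4}$ ($o = - \frac{3}{4} - 30 = - \frac{123}{4} \approx -30.75$)
$k{\left(V,l \right)} = 4 - 3 V l$ ($k{\left(V,l \right)} = - 3 V l + 4 = 4 - 3 V l$)
$s{\left(x \right)} = 4$ ($s{\left(x \right)} = 0 x - \left(-4 + 3 x 0\right) = 0 + \left(4 + 0\right) = 0 + 4 = 4$)
$-3111 + s{\left(o \right)} = -3111 + 4 = -3107$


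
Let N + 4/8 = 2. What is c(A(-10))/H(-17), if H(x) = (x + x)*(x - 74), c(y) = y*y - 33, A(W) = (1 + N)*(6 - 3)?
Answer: 93/12376 ≈ 0.0075145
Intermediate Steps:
N = 3/2 (N = -1/2 + 2 = 3/2 ≈ 1.5000)
A(W) = 15/2 (A(W) = (1 + 3/2)*(6 - 3) = (5/2)*3 = 15/2)
c(y) = -33 + y**2 (c(y) = y**2 - 33 = -33 + y**2)
H(x) = 2*x*(-74 + x) (H(x) = (2*x)*(-74 + x) = 2*x*(-74 + x))
c(A(-10))/H(-17) = (-33 + (15/2)**2)/((2*(-17)*(-74 - 17))) = (-33 + 225/4)/((2*(-17)*(-91))) = (93/4)/3094 = (93/4)*(1/3094) = 93/12376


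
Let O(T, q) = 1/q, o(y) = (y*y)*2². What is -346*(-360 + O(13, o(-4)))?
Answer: 3985747/32 ≈ 1.2455e+5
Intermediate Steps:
o(y) = 4*y² (o(y) = y²*4 = 4*y²)
-346*(-360 + O(13, o(-4))) = -346*(-360 + 1/(4*(-4)²)) = -346*(-360 + 1/(4*16)) = -346*(-360 + 1/64) = -346*(-23039/64) = 3985747/32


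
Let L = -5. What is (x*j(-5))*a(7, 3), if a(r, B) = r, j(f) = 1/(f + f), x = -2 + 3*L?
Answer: 119/10 ≈ 11.900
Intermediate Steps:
x = -17 (x = -2 + 3*(-5) = -2 - 15 = -17)
j(f) = 1/(2*f)
(x*j(-5))*a(7, 3) = -17/(2*(-5))*7 = -17*(-1)/(2*5)*7 = -17*(-⅒)*7 = (17/10)*7 = 119/10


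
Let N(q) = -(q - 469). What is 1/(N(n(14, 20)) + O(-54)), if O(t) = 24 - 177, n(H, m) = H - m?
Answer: 1/322 ≈ 0.0031056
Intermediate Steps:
O(t) = -153
N(q) = 469 - q (N(q) = -(-469 + q) = 469 - q)
1/(N(n(14, 20)) + O(-54)) = 1/((469 - (14 - 1*20)) - 153) = 1/((469 - (14 - 20)) - 153) = 1/((469 - 1*(-6)) - 153) = 1/((469 + 6) - 153) = 1/(475 - 153) = 1/322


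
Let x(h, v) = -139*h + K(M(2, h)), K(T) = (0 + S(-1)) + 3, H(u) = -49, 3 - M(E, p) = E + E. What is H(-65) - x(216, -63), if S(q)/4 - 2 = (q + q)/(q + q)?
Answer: 29960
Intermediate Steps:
M(E, p) = 3 - 2*E (M(E, p) = 3 - (E + E) = 3 - 2*E)
S(q) = 12 (S(q) = 8 + 4*((q + q)/(q + q)) = 8 + 4*((2*q)/((2*q))) = 8 + 4*((2*q)*(1/(2*q))) = 8 + 4*1 = 8 + 4 = 12)
K(T) = 15 (K(T) = (0 + 12) + 3 = 12 + 3 = 15)
x(h, v) = 15 - 139*h (x(h, v) = -139*h + 15 = 15 - 139*h)
H(-65) - x(216, -63) = -49 - (15 - 139*216) = -49 - (15 - 30024) = -49 - 1*(-30009) = -49 + 30009 = 29960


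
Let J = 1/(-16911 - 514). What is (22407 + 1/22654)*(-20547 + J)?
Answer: -90869852778521102/197372975 ≈ -4.6040e+8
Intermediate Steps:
J = -1/17425 (J = 1/(-17425) = -1/17425 ≈ -5.7389e-5)
(22407 + 1/22654)*(-20547 + J) = (22407 + 1/22654)*(-20547 - 1/17425) = (22407 + 1/22654)*(-358031476/17425) = (507608179/22654)*(-358031476/17425) = -90869852778521102/197372975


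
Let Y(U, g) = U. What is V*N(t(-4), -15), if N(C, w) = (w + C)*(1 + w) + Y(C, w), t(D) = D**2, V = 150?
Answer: 300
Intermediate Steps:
N(C, w) = C + (1 + w)*(C + w) (N(C, w) = (w + C)*(1 + w) + C = (C + w)*(1 + w) + C = (1 + w)*(C + w) + C = C + (1 + w)*(C + w))
V*N(t(-4), -15) = 150*(-15 + (-15)**2 + 2*(-4)**2 + (-4)**2*(-15)) = 150*(-15 + 225 + 2*16 + 16*(-15)) = 150*(-15 + 225 + 32 - 240) = 150*2 = 300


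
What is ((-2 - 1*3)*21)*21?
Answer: -2205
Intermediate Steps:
((-2 - 1*3)*21)*21 = ((-2 - 3)*21)*21 = -5*21*21 = -105*21 = -2205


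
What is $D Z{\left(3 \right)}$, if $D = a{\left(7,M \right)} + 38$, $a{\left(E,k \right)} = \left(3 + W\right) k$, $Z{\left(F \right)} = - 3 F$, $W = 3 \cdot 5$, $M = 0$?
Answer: $-342$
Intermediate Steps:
$W = 15$
$a{\left(E,k \right)} = 18 k$ ($a{\left(E,k \right)} = \left(3 + 15\right) k = 18 k$)
$D = 38$ ($D = 18 \cdot 0 + 38 = 0 + 38 = 38$)
$D Z{\left(3 \right)} = 38 \left(\left(-3\right) 3\right) = 38 \left(-9\right) = -342$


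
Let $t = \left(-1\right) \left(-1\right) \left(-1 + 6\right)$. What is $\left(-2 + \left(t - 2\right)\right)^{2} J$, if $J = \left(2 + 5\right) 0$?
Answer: $0$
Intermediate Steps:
$t = 5$ ($t = 1 \cdot 5 = 5$)
$J = 0$ ($J = 7 \cdot 0 = 0$)
$\left(-2 + \left(t - 2\right)\right)^{2} J = \left(-2 + \left(5 - 2\right)\right)^{2} \cdot 0 = \left(-2 + 3\right)^{2} \cdot 0 = 1^{2} \cdot 0 = 1 \cdot 0 = 0$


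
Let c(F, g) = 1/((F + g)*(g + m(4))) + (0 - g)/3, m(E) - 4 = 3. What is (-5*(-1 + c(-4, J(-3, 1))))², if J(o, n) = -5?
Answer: 3025/324 ≈ 9.3364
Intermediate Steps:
m(E) = 7 (m(E) = 4 + 3 = 7)
c(F, g) = -g/3 + 1/((7 + g)*(F + g)) (c(F, g) = 1/((F + g)*(g + 7)) + (0 - g)/3 = 1/((F + g)*(7 + g)) - g*(⅓) = 1/((7 + g)*(F + g)) - g/3 = -g/3 + 1/((7 + g)*(F + g)))
(-5*(-1 + c(-4, J(-3, 1))))² = (-5*(-1 + (3 - 1*(-5)³ - 7*(-5)² - 1*(-4)*(-5)² - 7*(-4)*(-5))/(3*((-5)² + 7*(-4) + 7*(-5) - 4*(-5)))))² = (-5*(-1 + (3 - 1*(-125) - 7*25 - 1*(-4)*25 - 140)/(3*(25 - 28 - 35 + 20))))² = (-5*(-1 + (⅓)*(3 + 125 - 175 + 100 - 140)/(-18)))² = (-5*(-1 + (⅓)*(-1/18)*(-87)))² = (-5*(-1 + 29/18))² = (-5*11/18)² = (-55/18)² = 3025/324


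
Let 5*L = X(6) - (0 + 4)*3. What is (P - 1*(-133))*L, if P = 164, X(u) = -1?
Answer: -3861/5 ≈ -772.20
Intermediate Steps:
L = -13/5 (L = (-1 - (0 + 4)*3)/5 = (-1 - 4*3)/5 = (-1 - 1*12)/5 = (-1 - 12)/5 = (⅕)*(-13) = -13/5 ≈ -2.6000)
(P - 1*(-133))*L = (164 - 1*(-133))*(-13/5) = (164 + 133)*(-13/5) = 297*(-13/5) = -3861/5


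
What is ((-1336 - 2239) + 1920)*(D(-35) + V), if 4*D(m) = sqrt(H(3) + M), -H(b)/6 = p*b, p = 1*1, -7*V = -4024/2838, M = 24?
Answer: -3329860/9933 - 1655*sqrt(6)/4 ≈ -1348.7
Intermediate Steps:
V = 2012/9933 (V = -(-4024)/(7*2838) = -1/7*(-2012/1419) = 2012/9933 ≈ 0.20256)
p = 1
H(b) = -6*b
D(m) = sqrt(6)/4 (D(m) = sqrt(-6*3 + 24)/4 = sqrt(-18 + 24)/4 = sqrt(6)/4)
((-1336 - 2239) + 1920)*(D(-35) + V) = ((-1336 - 2239) + 1920)*(sqrt(6)/4 + 2012/9933) = (-3575 + 1920)*(2012/9933 + sqrt(6)/4) = -1655*(2012/9933 + sqrt(6)/4) = -3329860/9933 - 1655*sqrt(6)/4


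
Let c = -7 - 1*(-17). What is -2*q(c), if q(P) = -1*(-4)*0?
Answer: 0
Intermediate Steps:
c = 10 (c = -7 + 17 = 10)
q(P) = 0 (q(P) = 4*0 = 0)
-2*q(c) = -2*0 = 0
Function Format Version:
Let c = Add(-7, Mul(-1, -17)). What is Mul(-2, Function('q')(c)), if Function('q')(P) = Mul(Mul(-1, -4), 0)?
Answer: 0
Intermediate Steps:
c = 10 (c = Add(-7, 17) = 10)
Function('q')(P) = 0 (Function('q')(P) = Mul(4, 0) = 0)
Mul(-2, Function('q')(c)) = Mul(-2, 0) = 0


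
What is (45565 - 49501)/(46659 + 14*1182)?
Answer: -1312/21069 ≈ -0.062272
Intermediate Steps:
(45565 - 49501)/(46659 + 14*1182) = -3936/(46659 + 16548) = -3936/63207 = -3936*1/63207 = -1312/21069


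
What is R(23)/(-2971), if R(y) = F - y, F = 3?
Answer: 20/2971 ≈ 0.0067317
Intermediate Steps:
R(y) = 3 - y
R(23)/(-2971) = (3 - 1*23)/(-2971) = (3 - 23)*(-1/2971) = -20*(-1/2971) = 20/2971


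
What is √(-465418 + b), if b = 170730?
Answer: 4*I*√18418 ≈ 542.85*I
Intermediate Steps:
√(-465418 + b) = √(-465418 + 170730) = √(-294688) = 4*I*√18418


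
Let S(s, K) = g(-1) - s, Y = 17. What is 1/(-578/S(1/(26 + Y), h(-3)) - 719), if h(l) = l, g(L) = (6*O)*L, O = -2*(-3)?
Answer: -1549/1088877 ≈ -0.0014226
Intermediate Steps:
O = 6
g(L) = 36*L (g(L) = (6*6)*L = 36*L)
S(s, K) = -36 - s (S(s, K) = 36*(-1) - s = -36 - s)
1/(-578/S(1/(26 + Y), h(-3)) - 719) = 1/(-578/(-36 - 1/(26 + 17)) - 719) = 1/(-578/(-36 - 1/43) - 719) = 1/(-578/(-1549/43) - 719) = 1/(-578*(-43/1549) - 719) = 1/(24854/1549 - 719) = 1/(-1088877/1549) = -1549/1088877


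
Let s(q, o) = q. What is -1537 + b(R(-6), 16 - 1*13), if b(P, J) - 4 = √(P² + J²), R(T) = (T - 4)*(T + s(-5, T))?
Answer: -1533 + √12109 ≈ -1423.0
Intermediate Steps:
R(T) = (-5 + T)*(-4 + T) (R(T) = (T - 4)*(T - 5) = (-4 + T)*(-5 + T) = (-5 + T)*(-4 + T))
b(P, J) = 4 + √(J² + P²) (b(P, J) = 4 + √(P² + J²) = 4 + √(J² + P²))
-1537 + b(R(-6), 16 - 1*13) = -1537 + (4 + √((16 - 1*13)² + (20 + (-6)² - 9*(-6))²)) = -1537 + (4 + √((16 - 13)² + (20 + 36 + 54)²)) = -1537 + (4 + √(3² + 110²)) = -1537 + (4 + √(9 + 12100)) = -1537 + (4 + √12109) = -1533 + √12109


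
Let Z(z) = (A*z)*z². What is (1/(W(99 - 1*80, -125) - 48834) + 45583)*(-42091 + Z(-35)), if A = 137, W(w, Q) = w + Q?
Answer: -6598763188057677/24470 ≈ -2.6967e+11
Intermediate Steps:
W(w, Q) = Q + w
Z(z) = 137*z³ (Z(z) = (137*z)*z² = 137*z³)
(1/(W(99 - 1*80, -125) - 48834) + 45583)*(-42091 + Z(-35)) = (1/((-125 + (99 - 1*80)) - 48834) + 45583)*(-42091 + 137*(-35)³) = (1/((-125 + (99 - 80)) - 48834) + 45583)*(-42091 + 137*(-42875)) = (1/((-125 + 19) - 48834) + 45583)*(-42091 - 5873875) = (1/(-106 - 48834) + 45583)*(-5915966) = (1/(-48940) + 45583)*(-5915966) = (-1/48940 + 45583)*(-5915966) = (2230832019/48940)*(-5915966) = -6598763188057677/24470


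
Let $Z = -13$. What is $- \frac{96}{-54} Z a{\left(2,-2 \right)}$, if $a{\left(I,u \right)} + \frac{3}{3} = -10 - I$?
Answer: $\frac{2704}{9} \approx 300.44$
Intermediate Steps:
$a{\left(I,u \right)} = -11 - I$ ($a{\left(I,u \right)} = -1 - \left(10 + I\right) = -11 - I$)
$- \frac{96}{-54} Z a{\left(2,-2 \right)} = - \frac{96}{-54} \left(-13\right) \left(-11 - 2\right) = \left(-96\right) \left(- \frac{1}{54}\right) \left(-13\right) \left(-11 - 2\right) = \frac{16}{9} \left(-13\right) \left(-13\right) = \left(- \frac{208}{9}\right) \left(-13\right) = \frac{2704}{9}$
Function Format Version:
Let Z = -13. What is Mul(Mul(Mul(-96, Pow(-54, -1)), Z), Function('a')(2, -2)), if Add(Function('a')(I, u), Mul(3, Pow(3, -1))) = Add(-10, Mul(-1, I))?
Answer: Rational(2704, 9) ≈ 300.44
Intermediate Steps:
Function('a')(I, u) = Add(-11, Mul(-1, I)) (Function('a')(I, u) = Add(-1, Add(-10, Mul(-1, I))) = Add(-11, Mul(-1, I)))
Mul(Mul(Mul(-96, Pow(-54, -1)), Z), Function('a')(2, -2)) = Mul(Mul(Mul(-96, Pow(-54, -1)), -13), Add(-11, Mul(-1, 2))) = Mul(Mul(Mul(-96, Rational(-1, 54)), -13), Add(-11, -2)) = Mul(Mul(Rational(16, 9), -13), -13) = Mul(Rational(-208, 9), -13) = Rational(2704, 9)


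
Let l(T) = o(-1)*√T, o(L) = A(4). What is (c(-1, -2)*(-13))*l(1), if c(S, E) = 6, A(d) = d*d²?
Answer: -4992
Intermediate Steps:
A(d) = d³
o(L) = 64 (o(L) = 4³ = 64)
l(T) = 64*√T
(c(-1, -2)*(-13))*l(1) = (6*(-13))*(64*√1) = -4992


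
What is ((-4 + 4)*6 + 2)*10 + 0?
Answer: 20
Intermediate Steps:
((-4 + 4)*6 + 2)*10 + 0 = (0*6 + 2)*10 + 0 = (0 + 2)*10 + 0 = 2*10 + 0 = 20 + 0 = 20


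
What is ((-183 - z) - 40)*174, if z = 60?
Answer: -49242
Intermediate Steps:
((-183 - z) - 40)*174 = ((-183 - 1*60) - 40)*174 = ((-183 - 60) - 40)*174 = (-243 - 40)*174 = -283*174 = -49242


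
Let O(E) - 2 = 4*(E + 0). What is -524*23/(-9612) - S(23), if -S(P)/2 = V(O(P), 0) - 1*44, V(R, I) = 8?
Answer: -170003/2403 ≈ -70.746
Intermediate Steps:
O(E) = 2 + 4*E (O(E) = 2 + 4*(E + 0) = 2 + 4*E)
S(P) = 72 (S(P) = -2*(8 - 1*44) = -2*(8 - 44) = -2*(-36) = 72)
-524*23/(-9612) - S(23) = -524*23/(-9612) - 1*72 = -12052*(-1/9612) - 72 = 3013/2403 - 72 = -170003/2403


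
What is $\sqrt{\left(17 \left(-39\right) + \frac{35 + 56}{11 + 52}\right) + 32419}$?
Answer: $\frac{7 \sqrt{5833}}{3} \approx 178.21$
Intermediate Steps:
$\sqrt{\left(17 \left(-39\right) + \frac{35 + 56}{11 + 52}\right) + 32419} = \sqrt{\left(-663 + \frac{91}{63}\right) + 32419} = \sqrt{\left(-663 + 91 \cdot \frac{1}{63}\right) + 32419} = \sqrt{\left(-663 + \frac{13}{9}\right) + 32419} = \sqrt{- \frac{5954}{9} + 32419} = \sqrt{\frac{285817}{9}} = \frac{7 \sqrt{5833}}{3}$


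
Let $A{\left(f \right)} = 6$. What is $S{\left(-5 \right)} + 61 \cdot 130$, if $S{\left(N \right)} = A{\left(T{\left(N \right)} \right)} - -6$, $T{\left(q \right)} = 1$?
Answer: $7942$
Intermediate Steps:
$S{\left(N \right)} = 12$ ($S{\left(N \right)} = 6 - -6 = 6 + 6 = 12$)
$S{\left(-5 \right)} + 61 \cdot 130 = 12 + 61 \cdot 130 = 12 + 7930 = 7942$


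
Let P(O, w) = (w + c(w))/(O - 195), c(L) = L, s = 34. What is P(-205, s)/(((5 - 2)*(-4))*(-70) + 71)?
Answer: -17/91100 ≈ -0.00018661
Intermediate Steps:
P(O, w) = 2*w/(-195 + O) (P(O, w) = (w + w)/(O - 195) = (2*w)/(-195 + O) = 2*w/(-195 + O))
P(-205, s)/(((5 - 2)*(-4))*(-70) + 71) = (2*34/(-195 - 205))/(((5 - 2)*(-4))*(-70) + 71) = (2*34/(-400))/((3*(-4))*(-70) + 71) = (2*34*(-1/400))/(-12*(-70) + 71) = -17/(100*(840 + 71)) = -17/100/911 = -17/100*1/911 = -17/91100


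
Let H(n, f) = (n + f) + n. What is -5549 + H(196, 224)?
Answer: -4933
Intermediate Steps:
H(n, f) = f + 2*n (H(n, f) = (f + n) + n = f + 2*n)
-5549 + H(196, 224) = -5549 + (224 + 2*196) = -5549 + (224 + 392) = -5549 + 616 = -4933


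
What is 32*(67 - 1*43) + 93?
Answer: 861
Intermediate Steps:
32*(67 - 1*43) + 93 = 32*(67 - 43) + 93 = 32*24 + 93 = 768 + 93 = 861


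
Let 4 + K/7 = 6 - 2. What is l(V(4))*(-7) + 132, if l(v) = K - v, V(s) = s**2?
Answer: 244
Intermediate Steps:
K = 0 (K = -28 + 7*(6 - 2) = -28 + 7*4 = -28 + 28 = 0)
l(v) = -v (l(v) = 0 - v = -v)
l(V(4))*(-7) + 132 = -1*4**2*(-7) + 132 = -1*16*(-7) + 132 = -16*(-7) + 132 = 112 + 132 = 244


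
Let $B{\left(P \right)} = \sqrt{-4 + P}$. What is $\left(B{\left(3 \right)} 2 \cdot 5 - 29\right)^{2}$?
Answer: $741 - 580 i \approx 741.0 - 580.0 i$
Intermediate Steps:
$\left(B{\left(3 \right)} 2 \cdot 5 - 29\right)^{2} = \left(\sqrt{-4 + 3} \cdot 2 \cdot 5 - 29\right)^{2} = \left(\sqrt{-1} \cdot 2 \cdot 5 - 29\right)^{2} = \left(i 2 \cdot 5 - 29\right)^{2} = \left(2 i 5 - 29\right)^{2} = \left(10 i - 29\right)^{2} = \left(-29 + 10 i\right)^{2}$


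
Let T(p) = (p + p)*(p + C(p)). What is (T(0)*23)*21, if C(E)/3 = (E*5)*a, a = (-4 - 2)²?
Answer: 0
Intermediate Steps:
a = 36 (a = (-6)² = 36)
C(E) = 540*E (C(E) = 3*((E*5)*36) = 3*((5*E)*36) = 3*(180*E) = 540*E)
T(p) = 1082*p² (T(p) = (p + p)*(p + 540*p) = (2*p)*(541*p) = 1082*p²)
(T(0)*23)*21 = ((1082*0²)*23)*21 = ((1082*0)*23)*21 = (0*23)*21 = 0*21 = 0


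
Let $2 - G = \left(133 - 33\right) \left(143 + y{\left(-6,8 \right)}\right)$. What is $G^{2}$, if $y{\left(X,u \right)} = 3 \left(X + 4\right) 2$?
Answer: $171557604$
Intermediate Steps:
$y{\left(X,u \right)} = 24 + 6 X$ ($y{\left(X,u \right)} = 3 \left(4 + X\right) 2 = \left(12 + 3 X\right) 2 = 24 + 6 X$)
$G = -13098$ ($G = 2 - \left(133 - 33\right) \left(143 + \left(24 + 6 \left(-6\right)\right)\right) = 2 - 100 \left(143 + \left(24 - 36\right)\right) = 2 - 100 \left(143 - 12\right) = 2 - 100 \cdot 131 = 2 - 13100 = -13098$)
$G^{2} = \left(-13098\right)^{2} = 171557604$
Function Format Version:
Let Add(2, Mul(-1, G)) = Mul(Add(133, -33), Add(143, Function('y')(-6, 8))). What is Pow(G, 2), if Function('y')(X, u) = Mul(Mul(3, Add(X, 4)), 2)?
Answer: 171557604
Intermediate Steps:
Function('y')(X, u) = Add(24, Mul(6, X)) (Function('y')(X, u) = Mul(Mul(3, Add(4, X)), 2) = Mul(Add(12, Mul(3, X)), 2) = Add(24, Mul(6, X)))
G = -13098 (G = Add(2, Mul(-1, Mul(Add(133, -33), Add(143, Add(24, Mul(6, -6)))))) = Add(2, Mul(-1, Mul(100, Add(143, Add(24, -36))))) = Add(2, Mul(-1, Mul(100, Add(143, -12)))) = Add(2, Mul(-1, Mul(100, 131))) = Add(2, Mul(-1, 13100)) = Add(2, -13100) = -13098)
Pow(G, 2) = Pow(-13098, 2) = 171557604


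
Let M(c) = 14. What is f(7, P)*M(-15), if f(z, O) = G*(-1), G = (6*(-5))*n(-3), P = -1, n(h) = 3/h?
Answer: -420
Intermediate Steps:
G = 30 (G = (6*(-5))*(3/(-3)) = -90*(-1)/3 = -30*(-1) = 30)
f(z, O) = -30 (f(z, O) = 30*(-1) = -30)
f(7, P)*M(-15) = -30*14 = -420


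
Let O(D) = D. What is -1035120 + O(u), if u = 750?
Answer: -1034370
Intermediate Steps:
-1035120 + O(u) = -1035120 + 750 = -1034370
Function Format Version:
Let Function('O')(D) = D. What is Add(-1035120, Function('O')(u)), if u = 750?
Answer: -1034370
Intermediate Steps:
Add(-1035120, Function('O')(u)) = Add(-1035120, 750) = -1034370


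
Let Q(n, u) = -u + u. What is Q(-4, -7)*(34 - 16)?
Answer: 0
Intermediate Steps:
Q(n, u) = 0
Q(-4, -7)*(34 - 16) = 0*(34 - 16) = 0*18 = 0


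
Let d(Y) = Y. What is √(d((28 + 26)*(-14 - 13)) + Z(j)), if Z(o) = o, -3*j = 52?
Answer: I*√13278/3 ≈ 38.41*I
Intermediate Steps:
j = -52/3 (j = -⅓*52 = -52/3 ≈ -17.333)
√(d((28 + 26)*(-14 - 13)) + Z(j)) = √((28 + 26)*(-14 - 13) - 52/3) = √(54*(-27) - 52/3) = √(-1458 - 52/3) = √(-4426/3) = I*√13278/3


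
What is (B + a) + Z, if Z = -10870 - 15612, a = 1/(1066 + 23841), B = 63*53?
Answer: -576422700/24907 ≈ -23143.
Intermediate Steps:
B = 3339
a = 1/24907 ≈ 4.0149e-5
Z = -26482
(B + a) + Z = (3339 + 1/24907) - 26482 = 83164474/24907 - 26482 = -576422700/24907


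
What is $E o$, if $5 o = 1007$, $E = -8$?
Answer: $- \frac{8056}{5} \approx -1611.2$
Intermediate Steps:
$o = \frac{1007}{5}$ ($o = \frac{1}{5} \cdot 1007 = \frac{1007}{5} \approx 201.4$)
$E o = \left(-8\right) \frac{1007}{5} = - \frac{8056}{5}$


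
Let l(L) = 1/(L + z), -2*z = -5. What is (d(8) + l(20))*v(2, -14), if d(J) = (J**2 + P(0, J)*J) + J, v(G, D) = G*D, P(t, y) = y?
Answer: -171416/45 ≈ -3809.2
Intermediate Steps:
z = 5/2 (z = -1/2*(-5) = 5/2 ≈ 2.5000)
v(G, D) = D*G
d(J) = J + 2*J**2 (d(J) = (J**2 + J*J) + J = (J**2 + J**2) + J = 2*J**2 + J = J + 2*J**2)
l(L) = 1/(5/2 + L) (l(L) = 1/(L + 5/2) = 1/(5/2 + L))
(d(8) + l(20))*v(2, -14) = (8*(1 + 2*8) + 2/(5 + 2*20))*(-14*2) = (8*(1 + 16) + 2/(5 + 40))*(-28) = (8*17 + 2/45)*(-28) = (136 + 2*(1/45))*(-28) = (136 + 2/45)*(-28) = (6122/45)*(-28) = -171416/45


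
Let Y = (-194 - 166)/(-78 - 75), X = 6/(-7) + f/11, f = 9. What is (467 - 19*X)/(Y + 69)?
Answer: 612272/93401 ≈ 6.5553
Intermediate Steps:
X = -3/77 (X = 6/(-7) + 9/11 = 6*(-1/7) + 9*(1/11) = -6/7 + 9/11 = -3/77 ≈ -0.038961)
Y = 40/17 (Y = -360/(-153) = -360*(-1/153) = 40/17 ≈ 2.3529)
(467 - 19*X)/(Y + 69) = (467 - 19*(-3/77))/(40/17 + 69) = (467 + 57/77)/(1213/17) = (36016/77)*(17/1213) = 612272/93401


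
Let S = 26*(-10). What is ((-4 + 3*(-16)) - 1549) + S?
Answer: -1861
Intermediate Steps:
S = -260
((-4 + 3*(-16)) - 1549) + S = ((-4 + 3*(-16)) - 1549) - 260 = ((-4 - 48) - 1549) - 260 = (-52 - 1549) - 260 = -1601 - 260 = -1861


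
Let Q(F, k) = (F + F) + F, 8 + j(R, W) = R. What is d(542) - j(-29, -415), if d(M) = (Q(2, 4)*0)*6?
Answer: 37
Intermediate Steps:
j(R, W) = -8 + R
Q(F, k) = 3*F (Q(F, k) = 2*F + F = 3*F)
d(M) = 0 (d(M) = ((3*2)*0)*6 = (6*0)*6 = 0*6 = 0)
d(542) - j(-29, -415) = 0 - (-8 - 29) = 0 - 1*(-37) = 0 + 37 = 37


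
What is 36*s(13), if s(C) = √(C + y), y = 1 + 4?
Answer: 108*√2 ≈ 152.74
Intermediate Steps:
y = 5
s(C) = √(5 + C) (s(C) = √(C + 5) = √(5 + C))
36*s(13) = 36*√(5 + 13) = 36*√18 = 36*(3*√2) = 108*√2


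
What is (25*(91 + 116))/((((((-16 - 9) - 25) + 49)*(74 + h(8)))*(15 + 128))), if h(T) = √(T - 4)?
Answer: -5175/10868 ≈ -0.47617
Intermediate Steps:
h(T) = √(-4 + T)
(25*(91 + 116))/((((((-16 - 9) - 25) + 49)*(74 + h(8)))*(15 + 128))) = (25*(91 + 116))/((((((-16 - 9) - 25) + 49)*(74 + √(-4 + 8)))*(15 + 128))) = (25*207)/(((((-25 - 25) + 49)*(74 + √4))*143)) = 5175/((((-50 + 49)*(74 + 2))*143)) = 5175/((-1*76*143)) = 5175/((-76*143)) = 5175/(-10868) = 5175*(-1/10868) = -5175/10868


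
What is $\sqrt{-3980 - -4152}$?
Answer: $2 \sqrt{43} \approx 13.115$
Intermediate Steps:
$\sqrt{-3980 - -4152} = \sqrt{-3980 + 4152} = \sqrt{172} = 2 \sqrt{43}$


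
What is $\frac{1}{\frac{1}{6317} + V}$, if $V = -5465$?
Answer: $- \frac{6317}{34522404} \approx -0.00018298$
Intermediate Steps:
$\frac{1}{\frac{1}{6317} + V} = \frac{1}{\frac{1}{6317} - 5465} = \frac{1}{- \frac{34522404}{6317}} = - \frac{6317}{34522404}$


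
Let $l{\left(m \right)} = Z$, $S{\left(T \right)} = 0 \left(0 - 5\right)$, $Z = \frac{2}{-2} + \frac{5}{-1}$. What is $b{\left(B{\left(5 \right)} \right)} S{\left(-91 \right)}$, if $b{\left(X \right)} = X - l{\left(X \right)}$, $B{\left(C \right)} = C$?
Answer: $0$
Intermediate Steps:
$Z = -6$ ($Z = 2 \left(- \frac{1}{2}\right) + 5 \left(-1\right) = -1 - 5 = -6$)
$S{\left(T \right)} = 0$ ($S{\left(T \right)} = 0 \left(-5\right) = 0$)
$l{\left(m \right)} = -6$
$b{\left(X \right)} = 6 + X$ ($b{\left(X \right)} = X - -6 = X + 6 = 6 + X$)
$b{\left(B{\left(5 \right)} \right)} S{\left(-91 \right)} = \left(6 + 5\right) 0 = 11 \cdot 0 = 0$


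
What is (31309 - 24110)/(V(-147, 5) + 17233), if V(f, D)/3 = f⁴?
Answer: 7199/1400863876 ≈ 5.1390e-6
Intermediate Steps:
V(f, D) = 3*f⁴
(31309 - 24110)/(V(-147, 5) + 17233) = (31309 - 24110)/(3*(-147)⁴ + 17233) = 7199/(3*466948881 + 17233) = 7199/(1400846643 + 17233) = 7199/1400863876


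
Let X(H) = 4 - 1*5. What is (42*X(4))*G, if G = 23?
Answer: -966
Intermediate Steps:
X(H) = -1 (X(H) = 4 - 5 = -1)
(42*X(4))*G = (42*(-1))*23 = -42*23 = -966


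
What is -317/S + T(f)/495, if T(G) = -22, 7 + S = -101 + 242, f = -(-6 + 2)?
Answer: -14533/6030 ≈ -2.4101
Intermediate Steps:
f = 4 (f = -1*(-4) = 4)
S = 134 (S = -7 + (-101 + 242) = -7 + 141 = 134)
-317/S + T(f)/495 = -317/134 - 22/495 = -317*1/134 - 22*1/495 = -317/134 - 2/45 = -14533/6030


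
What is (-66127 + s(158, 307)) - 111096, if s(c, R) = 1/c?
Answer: -28001233/158 ≈ -1.7722e+5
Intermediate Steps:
(-66127 + s(158, 307)) - 111096 = (-66127 + 1/158) - 111096 = -10448065/158 - 111096 = -28001233/158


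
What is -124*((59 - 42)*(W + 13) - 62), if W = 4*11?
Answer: -112468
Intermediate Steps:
W = 44
-124*((59 - 42)*(W + 13) - 62) = -124*((59 - 42)*(44 + 13) - 62) = -124*(17*57 - 62) = -124*(969 - 62) = -124*907 = -112468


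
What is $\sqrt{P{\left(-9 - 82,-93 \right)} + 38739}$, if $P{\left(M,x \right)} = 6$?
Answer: $3 \sqrt{4305} \approx 196.84$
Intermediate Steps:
$\sqrt{P{\left(-9 - 82,-93 \right)} + 38739} = \sqrt{6 + 38739} = \sqrt{38745} = 3 \sqrt{4305}$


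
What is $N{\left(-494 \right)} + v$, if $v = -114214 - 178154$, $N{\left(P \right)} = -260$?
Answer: $-292628$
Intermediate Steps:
$v = -292368$
$N{\left(-494 \right)} + v = -260 - 292368 = -292628$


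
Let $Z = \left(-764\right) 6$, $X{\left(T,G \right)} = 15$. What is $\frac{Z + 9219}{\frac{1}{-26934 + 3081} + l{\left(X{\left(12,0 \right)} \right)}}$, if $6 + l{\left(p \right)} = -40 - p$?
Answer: $- \frac{110558655}{1455034} \approx -75.984$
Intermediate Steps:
$Z = -4584$
$l{\left(p \right)} = -46 - p$ ($l{\left(p \right)} = -6 - \left(40 + p\right) = -46 - p$)
$\frac{Z + 9219}{\frac{1}{-26934 + 3081} + l{\left(X{\left(12,0 \right)} \right)}} = \frac{-4584 + 9219}{\frac{1}{-26934 + 3081} - 61} = \frac{4635}{\frac{1}{-23853} - 61} = \frac{4635}{- \frac{1}{23853} - 61} = \frac{4635}{- \frac{1455034}{23853}} = 4635 \left(- \frac{23853}{1455034}\right) = - \frac{110558655}{1455034}$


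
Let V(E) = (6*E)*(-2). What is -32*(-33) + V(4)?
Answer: 1008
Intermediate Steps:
V(E) = -12*E
-32*(-33) + V(4) = -32*(-33) - 12*4 = 1056 - 48 = 1008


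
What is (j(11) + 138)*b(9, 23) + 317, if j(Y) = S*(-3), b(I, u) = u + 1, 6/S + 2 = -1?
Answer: 3773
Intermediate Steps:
S = -2 (S = 6/(-2 - 1) = 6/(-3) = 6*(-⅓) = -2)
b(I, u) = 1 + u
j(Y) = 6 (j(Y) = -2*(-3) = 6)
(j(11) + 138)*b(9, 23) + 317 = (6 + 138)*(1 + 23) + 317 = 144*24 + 317 = 3456 + 317 = 3773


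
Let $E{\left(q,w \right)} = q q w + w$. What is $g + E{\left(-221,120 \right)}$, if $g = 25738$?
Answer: $5886778$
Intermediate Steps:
$E{\left(q,w \right)} = w + w q^{2}$ ($E{\left(q,w \right)} = q^{2} w + w = w q^{2} + w = w + w q^{2}$)
$g + E{\left(-221,120 \right)} = 25738 + 120 \left(1 + \left(-221\right)^{2}\right) = 25738 + 120 \left(1 + 48841\right) = 25738 + 120 \cdot 48842 = 25738 + 5861040 = 5886778$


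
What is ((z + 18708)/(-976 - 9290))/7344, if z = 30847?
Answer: -2915/4434912 ≈ -0.00065728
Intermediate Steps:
((z + 18708)/(-976 - 9290))/7344 = ((30847 + 18708)/(-976 - 9290))/7344 = (49555/(-10266))*(1/7344) = (49555*(-1/10266))*(1/7344) = -49555/10266*1/7344 = -2915/4434912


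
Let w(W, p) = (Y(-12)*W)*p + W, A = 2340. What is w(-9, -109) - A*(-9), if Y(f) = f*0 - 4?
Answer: 17127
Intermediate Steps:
Y(f) = -4 (Y(f) = 0 - 4 = -4)
w(W, p) = W - 4*W*p (w(W, p) = (-4*W)*p + W = -4*W*p + W = W - 4*W*p)
w(-9, -109) - A*(-9) = -9*(1 - 4*(-109)) - 2340*(-9) = -9*(1 + 436) - 1*(-21060) = -9*437 + 21060 = -3933 + 21060 = 17127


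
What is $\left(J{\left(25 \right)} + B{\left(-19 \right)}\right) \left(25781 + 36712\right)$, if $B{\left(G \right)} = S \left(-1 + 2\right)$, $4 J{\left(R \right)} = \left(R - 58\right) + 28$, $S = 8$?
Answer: $\frac{1687311}{4} \approx 4.2183 \cdot 10^{5}$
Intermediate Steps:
$J{\left(R \right)} = - \frac{15}{2} + \frac{R}{4}$ ($J{\left(R \right)} = \frac{\left(R - 58\right) + 28}{4} = \frac{\left(-58 + R\right) + 28}{4} = \frac{-30 + R}{4} = - \frac{15}{2} + \frac{R}{4}$)
$B{\left(G \right)} = 8$ ($B{\left(G \right)} = 8 \left(-1 + 2\right) = 8 \cdot 1 = 8$)
$\left(J{\left(25 \right)} + B{\left(-19 \right)}\right) \left(25781 + 36712\right) = \left(\left(- \frac{15}{2} + \frac{1}{4} \cdot 25\right) + 8\right) \left(25781 + 36712\right) = \left(\left(- \frac{15}{2} + \frac{25}{4}\right) + 8\right) 62493 = \left(- \frac{5}{4} + 8\right) 62493 = \frac{27}{4} \cdot 62493 = \frac{1687311}{4}$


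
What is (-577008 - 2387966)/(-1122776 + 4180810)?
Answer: -1482487/1529017 ≈ -0.96957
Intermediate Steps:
(-577008 - 2387966)/(-1122776 + 4180810) = -2964974/3058034 = -2964974*1/3058034 = -1482487/1529017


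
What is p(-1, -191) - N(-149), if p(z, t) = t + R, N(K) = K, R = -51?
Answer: -93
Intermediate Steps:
p(z, t) = -51 + t (p(z, t) = t - 51 = -51 + t)
p(-1, -191) - N(-149) = (-51 - 191) - 1*(-149) = -242 + 149 = -93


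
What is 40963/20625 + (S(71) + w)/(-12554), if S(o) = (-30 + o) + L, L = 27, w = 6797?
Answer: 372658877/258926250 ≈ 1.4392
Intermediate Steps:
S(o) = -3 + o (S(o) = (-30 + o) + 27 = -3 + o)
40963/20625 + (S(71) + w)/(-12554) = 40963/20625 + ((-3 + 71) + 6797)/(-12554) = 40963*(1/20625) + (68 + 6797)*(-1/12554) = 40963/20625 + 6865*(-1/12554) = 40963/20625 - 6865/12554 = 372658877/258926250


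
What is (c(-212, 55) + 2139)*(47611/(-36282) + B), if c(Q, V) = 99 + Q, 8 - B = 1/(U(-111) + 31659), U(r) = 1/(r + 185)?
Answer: 575847968027011/42500136147 ≈ 13549.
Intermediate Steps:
U(r) = 1/(185 + r)
B = 18742062/2342767 (B = 8 - 1/(1/(185 - 111) + 31659) = 8 - 1/(1/74 + 31659) = 8 - 1/2342767/74 = 8 - 1*74/2342767 = 8 - 74/2342767 = 18742062/2342767 ≈ 8.0000)
(c(-212, 55) + 2139)*(47611/(-36282) + B) = ((99 - 212) + 2139)*(47611/(-36282) + 18742062/2342767) = (-113 + 2139)*(47611*(-1/36282) + 18742062/2342767) = 2026*(-47611/36282 + 18742062/2342767) = 2026*(568458013847/85000272294) = 575847968027011/42500136147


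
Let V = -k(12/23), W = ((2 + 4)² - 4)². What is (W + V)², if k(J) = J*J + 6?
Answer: 289850870884/279841 ≈ 1.0358e+6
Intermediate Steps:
k(J) = 6 + J² (k(J) = J² + 6 = 6 + J²)
W = 1024 (W = (6² - 4)² = (36 - 4)² = 32² = 1024)
V = -3318/529 (V = -(6 + (12/23)²) = -(6 + 144/529) = -1*3318/529 = -3318/529 ≈ -6.2722)
(W + V)² = (1024 - 3318/529)² = (538378/529)² = 289850870884/279841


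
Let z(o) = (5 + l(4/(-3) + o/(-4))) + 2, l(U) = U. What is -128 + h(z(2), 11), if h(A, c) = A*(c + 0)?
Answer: -427/6 ≈ -71.167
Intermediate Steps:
z(o) = 17/3 - o/4 (z(o) = (5 + (4/(-3) + o/(-4))) + 2 = (5 + (4*(-1/3) + o*(-1/4))) + 2 = (5 + (-4/3 - o/4)) + 2 = (11/3 - o/4) + 2 = 17/3 - o/4)
h(A, c) = A*c
-128 + h(z(2), 11) = -128 + (17/3 - 1/4*2)*11 = -128 + (17/3 - 1/2)*11 = -128 + (31/6)*11 = -128 + 341/6 = -427/6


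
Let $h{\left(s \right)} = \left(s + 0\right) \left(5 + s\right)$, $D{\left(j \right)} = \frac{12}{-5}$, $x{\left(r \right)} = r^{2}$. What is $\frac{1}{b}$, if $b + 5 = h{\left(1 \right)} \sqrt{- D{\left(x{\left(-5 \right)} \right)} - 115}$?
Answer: $- \frac{25}{20393} - \frac{6 i \sqrt{2815}}{20393} \approx -0.0012259 - 0.01561 i$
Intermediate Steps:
$D{\left(j \right)} = - \frac{12}{5}$ ($D{\left(j \right)} = 12 \left(- \frac{1}{5}\right) = - \frac{12}{5}$)
$h{\left(s \right)} = s \left(5 + s\right)$
$b = -5 + \frac{6 i \sqrt{2815}}{5}$ ($b = -5 + 1 \left(5 + 1\right) \sqrt{\left(-1\right) \left(- \frac{12}{5}\right) - 115} = -5 + 1 \cdot 6 \sqrt{\frac{12}{5} - 115} = -5 + 6 \sqrt{- \frac{563}{5}} = -5 + 6 \frac{i \sqrt{2815}}{5} = -5 + \frac{6 i \sqrt{2815}}{5} \approx -5.0 + 63.668 i$)
$\frac{1}{b} = \frac{1}{-5 + \frac{6 i \sqrt{2815}}{5}}$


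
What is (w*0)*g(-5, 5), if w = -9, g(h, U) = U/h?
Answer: 0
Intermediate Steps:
(w*0)*g(-5, 5) = (-9*0)*(5/(-5)) = 0*(5*(-⅕)) = 0*(-1) = 0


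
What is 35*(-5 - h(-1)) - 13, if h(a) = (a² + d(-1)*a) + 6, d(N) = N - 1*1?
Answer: -503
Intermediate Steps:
d(N) = -1 + N (d(N) = N - 1 = -1 + N)
h(a) = 6 + a² - 2*a (h(a) = (a² + (-1 - 1)*a) + 6 = (a² - 2*a) + 6 = 6 + a² - 2*a)
35*(-5 - h(-1)) - 13 = 35*(-5 - (6 + (-1)² - 2*(-1))) - 13 = 35*(-5 - (6 + 1 + 2)) - 13 = 35*(-5 - 1*9) - 13 = 35*(-5 - 9) - 13 = 35*(-14) - 13 = -490 - 13 = -503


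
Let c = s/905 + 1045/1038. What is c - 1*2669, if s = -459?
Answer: -2506762627/939390 ≈ -2668.5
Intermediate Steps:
c = 469283/939390 (c = -459/905 + 1045/1038 = 469283/939390 ≈ 0.49956)
c - 1*2669 = 469283/939390 - 1*2669 = 469283/939390 - 2669 = -2506762627/939390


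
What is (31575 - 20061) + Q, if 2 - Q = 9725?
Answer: 1791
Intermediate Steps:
Q = -9723 (Q = 2 - 1*9725 = 2 - 9725 = -9723)
(31575 - 20061) + Q = (31575 - 20061) - 9723 = 11514 - 9723 = 1791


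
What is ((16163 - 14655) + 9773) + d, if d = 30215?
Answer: 41496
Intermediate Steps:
((16163 - 14655) + 9773) + d = ((16163 - 14655) + 9773) + 30215 = (1508 + 9773) + 30215 = 11281 + 30215 = 41496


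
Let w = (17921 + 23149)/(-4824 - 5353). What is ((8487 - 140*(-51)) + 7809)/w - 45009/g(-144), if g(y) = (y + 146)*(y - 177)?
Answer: -8404095933/1464830 ≈ -5737.3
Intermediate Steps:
w = -41070/10177 (w = 41070/(-10177) = 41070*(-1/10177) = -41070/10177 ≈ -4.0356)
g(y) = (-177 + y)*(146 + y) (g(y) = (146 + y)*(-177 + y) = (-177 + y)*(146 + y))
((8487 - 140*(-51)) + 7809)/w - 45009/g(-144) = ((8487 - 140*(-51)) + 7809)/(-41070/10177) - 45009/(-25842 + (-144)**2 - 31*(-144)) = ((8487 + 7140) + 7809)*(-10177/41070) - 45009/(-25842 + 20736 + 4464) = (15627 + 7809)*(-10177/41070) - 45009/(-642) = 23436*(-10177/41070) - 45009*(-1/642) = -39751362/6845 + 15003/214 = -8404095933/1464830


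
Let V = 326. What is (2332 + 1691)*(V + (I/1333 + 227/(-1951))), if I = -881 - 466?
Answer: 3399000797610/2600683 ≈ 1.3070e+6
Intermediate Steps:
I = -1347
(2332 + 1691)*(V + (I/1333 + 227/(-1951))) = (2332 + 1691)*(326 + (-1347/1333 + 227/(-1951))) = 4023*(326 + (-1347*1/1333 + 227*(-1/1951))) = 4023*(326 + (-1347/1333 - 227/1951)) = 4023*(326 - 2930588/2600683) = 4023*(844892070/2600683) = 3399000797610/2600683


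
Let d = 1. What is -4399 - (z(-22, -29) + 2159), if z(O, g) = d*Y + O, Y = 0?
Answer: -6536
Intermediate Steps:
z(O, g) = O (z(O, g) = 1*0 + O = 0 + O = O)
-4399 - (z(-22, -29) + 2159) = -4399 - (-22 + 2159) = -4399 - 1*2137 = -4399 - 2137 = -6536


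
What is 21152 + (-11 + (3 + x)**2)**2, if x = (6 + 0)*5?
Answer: 1183236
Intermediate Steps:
x = 30 (x = 6*5 = 30)
21152 + (-11 + (3 + x)**2)**2 = 21152 + (-11 + (3 + 30)**2)**2 = 21152 + (-11 + 33**2)**2 = 21152 + (-11 + 1089)**2 = 21152 + 1078**2 = 21152 + 1162084 = 1183236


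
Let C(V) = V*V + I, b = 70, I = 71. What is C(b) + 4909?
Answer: 9880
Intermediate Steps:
C(V) = 71 + V² (C(V) = V*V + 71 = V² + 71 = 71 + V²)
C(b) + 4909 = (71 + 70²) + 4909 = (71 + 4900) + 4909 = 4971 + 4909 = 9880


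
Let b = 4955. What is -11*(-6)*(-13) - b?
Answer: -5813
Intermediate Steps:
-11*(-6)*(-13) - b = -11*(-6)*(-13) - 1*4955 = 66*(-13) - 4955 = -858 - 4955 = -5813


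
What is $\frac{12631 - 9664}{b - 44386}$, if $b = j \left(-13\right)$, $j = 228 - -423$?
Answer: $- \frac{2967}{52849} \approx -0.056141$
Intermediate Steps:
$j = 651$ ($j = 228 + 423 = 651$)
$b = -8463$ ($b = 651 \left(-13\right) = -8463$)
$\frac{12631 - 9664}{b - 44386} = \frac{12631 - 9664}{-8463 - 44386} = \frac{2967}{-52849} = 2967 \left(- \frac{1}{52849}\right) = - \frac{2967}{52849}$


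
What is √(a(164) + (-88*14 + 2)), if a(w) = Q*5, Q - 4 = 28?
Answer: I*√1070 ≈ 32.711*I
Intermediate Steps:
Q = 32 (Q = 4 + 28 = 32)
a(w) = 160 (a(w) = 32*5 = 160)
√(a(164) + (-88*14 + 2)) = √(160 + (-88*14 + 2)) = √(160 + (-1232 + 2)) = √(160 - 1230) = √(-1070) = I*√1070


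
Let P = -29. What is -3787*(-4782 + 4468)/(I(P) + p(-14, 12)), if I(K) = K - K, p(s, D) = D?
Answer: 594559/6 ≈ 99093.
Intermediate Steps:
I(K) = 0
-3787*(-4782 + 4468)/(I(P) + p(-14, 12)) = -3787*(-4782 + 4468)/(0 + 12) = -3787/(12/(-314)) = -3787/(12*(-1/314)) = -3787/(-6/157) = -3787*(-157/6) = 594559/6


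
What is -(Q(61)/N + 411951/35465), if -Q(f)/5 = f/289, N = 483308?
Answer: -1403406390307/120819750380 ≈ -11.616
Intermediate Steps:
Q(f) = -5*f/289
-(Q(61)/N + 411951/35465) = -(-5/289*61/483308 + 411951/35465) = -(-305/289*1/483308 + 411951*(1/35465)) = -(-305/139676012 + 411951/35465) = -1*1403406390307/120819750380 = -1403406390307/120819750380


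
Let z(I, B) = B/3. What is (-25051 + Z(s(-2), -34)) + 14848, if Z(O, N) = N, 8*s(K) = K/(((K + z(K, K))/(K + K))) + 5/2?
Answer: -10237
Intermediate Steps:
z(I, B) = B/3 (z(I, B) = B*(⅓) = B/3)
s(K) = 5/16 + 3*K/16 (s(K) = (K/(((K + K/3)/(K + K))) + 5/2)/8 = (K/(((4*K/3)/((2*K)))) + 5*(½))/8 = (K/(((4*K/3)*(1/(2*K)))) + 5/2)/8 = (K/(⅔) + 5/2)/8 = (K*(3/2) + 5/2)/8 = (3*K/2 + 5/2)/8 = (5/2 + 3*K/2)/8 = 5/16 + 3*K/16)
(-25051 + Z(s(-2), -34)) + 14848 = (-25051 - 34) + 14848 = -25085 + 14848 = -10237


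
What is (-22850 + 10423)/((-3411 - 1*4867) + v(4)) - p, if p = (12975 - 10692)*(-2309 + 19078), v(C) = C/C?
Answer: -316873568252/8277 ≈ -3.8284e+7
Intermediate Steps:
v(C) = 1
p = 38283627 (p = 2283*16769 = 38283627)
(-22850 + 10423)/((-3411 - 1*4867) + v(4)) - p = (-22850 + 10423)/((-3411 - 1*4867) + 1) - 1*38283627 = -12427/((-3411 - 4867) + 1) - 38283627 = -12427/(-8278 + 1) - 38283627 = -12427/(-8277) - 38283627 = -12427*(-1/8277) - 38283627 = 12427/8277 - 38283627 = -316873568252/8277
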